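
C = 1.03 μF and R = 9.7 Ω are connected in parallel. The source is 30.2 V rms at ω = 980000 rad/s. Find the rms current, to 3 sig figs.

X_C = 1/(ωC) = 0.991 Ω
Parallel: admittances add. Y = 1/R + jωC
Y = (0.103 + j1.01) S
|Y| = 1.01 S → |Z| = 1/|Y| = 0.986 Ω, ∠Z = −∠Y = -84.2°
I = V/|Z| = 30.2/0.986 = 30.6 A

30.6 A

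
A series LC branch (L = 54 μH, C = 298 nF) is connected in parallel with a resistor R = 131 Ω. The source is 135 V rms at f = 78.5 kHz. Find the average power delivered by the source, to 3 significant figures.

ω = 2πf = 493200 rad/s
X_L = ωL = 26.6 Ω
X_C = 1/(ωC) = 6.80 Ω
Branch 1: Z₁ = R = 131 Ω
Branch 2 (series LC): Z₂ = j(X_L − X_C) = j19.8 Ω
Parallel: Z = Z₁Z₂/(Z₁+Z₂), |Z| = 19.6 Ω, ∠Z = 81.4°
I = V/|Z| = 6.89 A
P = VI cos φ = 135 × 6.89 × cos(81.4°) = 139 W

139 W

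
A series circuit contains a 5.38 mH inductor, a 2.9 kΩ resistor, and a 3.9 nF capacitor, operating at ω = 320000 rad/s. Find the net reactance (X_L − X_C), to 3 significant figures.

X_L = ωL = 1720 Ω
X_C = 1/(ωC) = 801 Ω
X = 1720 − 801 = 920 Ω

920 Ω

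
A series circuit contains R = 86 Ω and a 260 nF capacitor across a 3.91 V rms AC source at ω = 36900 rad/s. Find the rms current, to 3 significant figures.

X_C = 1/(ωC) = 104 Ω
Z = 86.0 − j104 Ω
|Z| = √(86.0² + 104²) = 135 Ω
I = V/|Z| = 3.91/135 = 28.9 mA

28.9 mA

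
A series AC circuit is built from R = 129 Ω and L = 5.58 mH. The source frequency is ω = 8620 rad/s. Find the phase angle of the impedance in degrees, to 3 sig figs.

X_L = ωL = 48.1 Ω
Z = 129 + j48.1 Ω
|Z| = √(129² + 48.1²) = 138 Ω
∠Z = arctan(48.1/129) = 20.4°

20.4°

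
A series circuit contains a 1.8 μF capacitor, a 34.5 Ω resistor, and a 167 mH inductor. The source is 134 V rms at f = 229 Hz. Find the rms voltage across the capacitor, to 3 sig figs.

345 V

ω = 2πf = 1439 rad/s
X_L = ωL = 240 Ω
X_C = 1/(ωC) = 386 Ω
Net reactance X = X_L − X_C = -146 Ω
Z = 34.5 − j146 Ω
|Z| = √(34.5² + 146²) = 150 Ω
I = V/|Z| = 894 mA
V_C = I·|Z_C| = 0.894 × 386 = 345 V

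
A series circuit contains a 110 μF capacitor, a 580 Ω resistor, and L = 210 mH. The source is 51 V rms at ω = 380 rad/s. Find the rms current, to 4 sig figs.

X_L = ωL = 79.80 Ω
X_C = 1/(ωC) = 23.92 Ω
Net reactance X = X_L − X_C = 55.88 Ω
Z = 580.0 + j55.88 Ω
|Z| = √(580.0² + 55.88²) = 582.7 Ω
I = V/|Z| = 51/582.7 = 87.53 mA

87.53 mA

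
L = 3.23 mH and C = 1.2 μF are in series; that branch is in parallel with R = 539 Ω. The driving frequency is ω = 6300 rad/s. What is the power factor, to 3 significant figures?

0.203

X_L = ωL = 20.3 Ω
X_C = 1/(ωC) = 132 Ω
Branch 1: Z₁ = R = 539 Ω
Branch 2 (series LC): Z₂ = j(X_L − X_C) = −j112 Ω
Parallel: Z = Z₁Z₂/(Z₁+Z₂), |Z| = 110 Ω, ∠Z = -78.3°
cos φ = cos(-78.3°) = 0.203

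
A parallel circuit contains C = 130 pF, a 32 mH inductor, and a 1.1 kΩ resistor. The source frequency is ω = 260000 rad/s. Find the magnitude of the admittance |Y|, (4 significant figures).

X_L = ωL = 8320 Ω
X_C = 1/(ωC) = 29590 Ω
Parallel: admittances add. Y = 1/R + 1/(jωL) + jωC
Y = (0.0009091 − j8.639e-05) S
|Y| = 0.0009132 S → |Z| = 1/|Y| = 1095 Ω, ∠Z = −∠Y = 5.429°

913.2 μS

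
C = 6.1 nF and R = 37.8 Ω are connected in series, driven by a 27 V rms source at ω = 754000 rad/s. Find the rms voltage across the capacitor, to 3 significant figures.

X_C = 1/(ωC) = 217 Ω
Z = 37.8 − j217 Ω
|Z| = √(37.8² + 217²) = 221 Ω
I = V/|Z| = 122 mA
V_C = I·|Z_C| = 0.122 × 217 = 26.6 V

26.6 V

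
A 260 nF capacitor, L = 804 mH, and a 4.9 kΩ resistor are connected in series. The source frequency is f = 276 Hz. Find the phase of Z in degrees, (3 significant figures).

-9.54°

ω = 2πf = 1734 rad/s
X_L = ωL = 1390 Ω
X_C = 1/(ωC) = 2220 Ω
Net reactance X = X_L − X_C = -824 Ω
Z = 4900 − j824 Ω
|Z| = √(4900² + 824²) = 4970 Ω
∠Z = arctan(-824/4900) = -9.54°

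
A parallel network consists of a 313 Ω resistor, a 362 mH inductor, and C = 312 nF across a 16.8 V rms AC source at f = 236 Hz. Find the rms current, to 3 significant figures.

58.6 mA

ω = 2πf = 1483 rad/s
X_L = ωL = 537 Ω
X_C = 1/(ωC) = 2160 Ω
Parallel: admittances add. Y = 1/R + 1/(jωL) + jωC
Y = (0.00319 − j0.00140) S
|Y| = 0.00349 S → |Z| = 1/|Y| = 287 Ω, ∠Z = −∠Y = 23.7°
I = V/|Z| = 16.8/287 = 58.6 mA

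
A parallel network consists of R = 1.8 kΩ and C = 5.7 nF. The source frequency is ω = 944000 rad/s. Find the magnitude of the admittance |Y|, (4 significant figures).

X_C = 1/(ωC) = 185.8 Ω
Parallel: admittances add. Y = 1/R + jωC
Y = (0.0005556 + j0.005381) S
|Y| = 0.005409 S → |Z| = 1/|Y| = 184.9 Ω, ∠Z = −∠Y = -84.11°

5.409 mS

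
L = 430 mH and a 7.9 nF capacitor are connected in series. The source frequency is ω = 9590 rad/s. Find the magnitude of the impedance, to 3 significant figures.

9080 Ω

X_L = ωL = 4120 Ω
X_C = 1/(ωC) = 13200 Ω
Net reactance X = X_L − X_C = -9080 Ω
Z = − j9080 Ω
|Z| = √(0² + 9080²) = 9080 Ω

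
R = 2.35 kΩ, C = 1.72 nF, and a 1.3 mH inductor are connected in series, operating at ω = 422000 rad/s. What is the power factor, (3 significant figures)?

0.943

X_L = ωL = 549 Ω
X_C = 1/(ωC) = 1380 Ω
Net reactance X = X_L − X_C = -829 Ω
Z = 2350 − j829 Ω
|Z| = √(2350² + 829²) = 2490 Ω
∠Z = arctan(-829/2350) = -19.4°
cos φ = cos(-19.4°) = 0.943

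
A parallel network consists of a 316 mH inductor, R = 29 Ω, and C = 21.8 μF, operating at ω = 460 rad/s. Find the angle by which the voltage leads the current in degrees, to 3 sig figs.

-5.22°

X_L = ωL = 145 Ω
X_C = 1/(ωC) = 99.7 Ω
Parallel: admittances add. Y = 1/R + 1/(jωL) + jωC
Y = (0.0345 + j0.00315) S
|Y| = 0.0346 S → |Z| = 1/|Y| = 28.9 Ω, ∠Z = −∠Y = -5.22°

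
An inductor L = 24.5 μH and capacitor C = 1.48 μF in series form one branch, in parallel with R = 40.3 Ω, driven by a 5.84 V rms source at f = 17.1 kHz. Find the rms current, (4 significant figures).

1.604 A

ω = 2πf = 107400 rad/s
X_L = ωL = 2.632 Ω
X_C = 1/(ωC) = 6.289 Ω
Branch 1: Z₁ = R = 40.30 Ω
Branch 2 (series LC): Z₂ = j(X_L − X_C) = −j3.656 Ω
Parallel: Z = Z₁Z₂/(Z₁+Z₂), |Z| = 3.641 Ω, ∠Z = -84.82°
I = V/|Z| = 5.84/3.641 = 1.604 A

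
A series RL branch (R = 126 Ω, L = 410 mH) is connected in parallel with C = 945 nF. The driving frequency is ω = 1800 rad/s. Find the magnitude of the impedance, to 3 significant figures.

2250 Ω

X_L = ωL = 738 Ω
X_C = 1/(ωC) = 588 Ω
Branch 1 (R+jX_L): Z₁ = 126 + j738 Ω, |Z₁| = 749 Ω
Branch 2 (−jX_C): Z₂ = −j588 Ω
Parallel: Z = Z₁Z₂/(Z₁+Z₂), |Z| = 2250 Ω, ∠Z = -59.7°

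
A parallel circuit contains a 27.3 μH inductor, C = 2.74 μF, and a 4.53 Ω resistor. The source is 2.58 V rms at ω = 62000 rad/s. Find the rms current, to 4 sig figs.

X_L = ωL = 1.693 Ω
X_C = 1/(ωC) = 5.887 Ω
Parallel: admittances add. Y = 1/R + 1/(jωL) + jωC
Y = (0.2208 − j0.4209) S
|Y| = 0.4753 S → |Z| = 1/|Y| = 2.104 Ω, ∠Z = −∠Y = 62.33°
I = V/|Z| = 2.58/2.104 = 1.226 A

1.226 A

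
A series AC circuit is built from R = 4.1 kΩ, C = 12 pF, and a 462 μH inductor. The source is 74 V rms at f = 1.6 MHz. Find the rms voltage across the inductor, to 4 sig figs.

62.65 V

ω = 2πf = 1.005e+07 rad/s
X_L = ωL = 4645 Ω
X_C = 1/(ωC) = 8289 Ω
Net reactance X = X_L − X_C = -3645 Ω
Z = 4100 − j3645 Ω
|Z| = √(4100² + 3645²) = 5486 Ω
I = V/|Z| = 13.49 mA
V_L = I·|Z_L| = 0.01349 × 4645 = 62.65 V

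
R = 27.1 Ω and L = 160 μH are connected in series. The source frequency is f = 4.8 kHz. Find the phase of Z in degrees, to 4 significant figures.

ω = 2πf = 30160 rad/s
X_L = ωL = 4.825 Ω
Z = 27.10 + j4.825 Ω
|Z| = √(27.10² + 4.825²) = 27.53 Ω
∠Z = arctan(4.825/27.10) = 10.10°

10.10°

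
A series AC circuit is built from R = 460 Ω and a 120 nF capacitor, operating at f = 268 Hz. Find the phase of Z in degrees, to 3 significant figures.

-84.7°

ω = 2πf = 1684 rad/s
X_C = 1/(ωC) = 4950 Ω
Z = 460 − j4950 Ω
|Z| = √(460² + 4950²) = 4970 Ω
∠Z = arctan(-4950/460) = -84.7°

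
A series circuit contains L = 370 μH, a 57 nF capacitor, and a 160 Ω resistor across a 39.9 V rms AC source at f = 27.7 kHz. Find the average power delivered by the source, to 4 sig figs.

9.460 W

ω = 2πf = 174000 rad/s
X_L = ωL = 64.40 Ω
X_C = 1/(ωC) = 100.8 Ω
Net reactance X = X_L − X_C = -36.40 Ω
Z = 160.0 − j36.40 Ω
|Z| = √(160.0² + 36.40²) = 164.1 Ω
∠Z = arctan(-36.40/160.0) = -12.82°
I = V/|Z| = 243.2 mA
P = VI cos φ = 39.9 × 0.2432 × cos(-12.82°) = 9.460 W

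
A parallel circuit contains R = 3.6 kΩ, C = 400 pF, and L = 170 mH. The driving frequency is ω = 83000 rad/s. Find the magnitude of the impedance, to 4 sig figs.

3567 Ω

X_L = ωL = 14110 Ω
X_C = 1/(ωC) = 30120 Ω
Parallel: admittances add. Y = 1/R + 1/(jωL) + jωC
Y = (0.0002778 − j3.767e-05) S
|Y| = 0.0002803 S → |Z| = 1/|Y| = 3567 Ω, ∠Z = −∠Y = 7.723°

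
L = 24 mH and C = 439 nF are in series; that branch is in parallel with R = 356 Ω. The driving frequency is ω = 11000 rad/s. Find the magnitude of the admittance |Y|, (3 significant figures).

X_L = ωL = 264 Ω
X_C = 1/(ωC) = 207 Ω
Branch 1: Z₁ = R = 356 Ω
Branch 2 (series LC): Z₂ = j(X_L − X_C) = j56.9 Ω
Parallel: Z = Z₁Z₂/(Z₁+Z₂), |Z| = 56.2 Ω, ∠Z = 80.9°
|Y| = 1/|Z| = 17.8 mS

17.8 mS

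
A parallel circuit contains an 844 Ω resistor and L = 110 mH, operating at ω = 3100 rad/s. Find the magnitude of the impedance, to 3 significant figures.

X_L = ωL = 341 Ω
Parallel: admittances add. Y = 1/R + 1/(jωL)
Y = (0.00118 − j0.00293) S
|Y| = 0.00316 S → |Z| = 1/|Y| = 316 Ω, ∠Z = −∠Y = 68.0°

316 Ω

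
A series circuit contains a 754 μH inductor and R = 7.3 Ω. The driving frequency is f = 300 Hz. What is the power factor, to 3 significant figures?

0.982

ω = 2πf = 1885 rad/s
X_L = ωL = 1.42 Ω
Z = 7.30 + j1.42 Ω
|Z| = √(7.30² + 1.42²) = 7.44 Ω
∠Z = arctan(1.42/7.30) = 11.0°
cos φ = cos(11.0°) = 0.982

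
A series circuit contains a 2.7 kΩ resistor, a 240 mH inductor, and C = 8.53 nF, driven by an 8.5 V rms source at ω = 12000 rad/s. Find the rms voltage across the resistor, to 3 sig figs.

X_L = ωL = 2880 Ω
X_C = 1/(ωC) = 9770 Ω
Net reactance X = X_L − X_C = -6890 Ω
Z = 2700 − j6890 Ω
|Z| = √(2700² + 6890²) = 7400 Ω
I = V/|Z| = 1.15 mA
V_R = I·|Z_R| = 0.00115 × 2700 = 3.10 V

3.10 V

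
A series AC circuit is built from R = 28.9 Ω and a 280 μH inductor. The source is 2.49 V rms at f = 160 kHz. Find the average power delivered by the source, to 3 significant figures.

ω = 2πf = 1.005e+06 rad/s
X_L = ωL = 281 Ω
Z = 28.9 + j281 Ω
|Z| = √(28.9² + 281²) = 283 Ω
∠Z = arctan(281/28.9) = 84.1°
I = V/|Z| = 8.80 mA
P = VI cos φ = 2.49 × 0.00880 × cos(84.1°) = 2.24 mW

2.24 mW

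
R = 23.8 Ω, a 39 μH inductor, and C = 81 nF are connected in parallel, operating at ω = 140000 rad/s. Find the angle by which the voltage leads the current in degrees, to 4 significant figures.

76.26°

X_L = ωL = 5.460 Ω
X_C = 1/(ωC) = 88.18 Ω
Parallel: admittances add. Y = 1/R + 1/(jωL) + jωC
Y = (0.04202 − j0.1718) S
|Y| = 0.1769 S → |Z| = 1/|Y| = 5.654 Ω, ∠Z = −∠Y = 76.26°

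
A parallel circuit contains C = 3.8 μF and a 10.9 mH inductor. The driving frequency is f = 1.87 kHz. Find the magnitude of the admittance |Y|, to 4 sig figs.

36.84 mS

ω = 2πf = 11750 rad/s
X_L = ωL = 128.1 Ω
X_C = 1/(ωC) = 22.40 Ω
Parallel: admittances add. Y = 1/(jωL) + jωC
Y = (0 + j0.03684) S
|Y| = 0.03684 S → |Z| = 1/|Y| = 27.14 Ω, ∠Z = −∠Y = -90.00°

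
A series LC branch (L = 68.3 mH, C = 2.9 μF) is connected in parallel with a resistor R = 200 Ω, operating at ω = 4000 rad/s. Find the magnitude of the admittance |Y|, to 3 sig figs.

7.32 mS

X_L = ωL = 273 Ω
X_C = 1/(ωC) = 86.2 Ω
Branch 1: Z₁ = R = 200 Ω
Branch 2 (series LC): Z₂ = j(X_L − X_C) = j187 Ω
Parallel: Z = Z₁Z₂/(Z₁+Z₂), |Z| = 137 Ω, ∠Z = 46.9°
|Y| = 1/|Z| = 7.32 mS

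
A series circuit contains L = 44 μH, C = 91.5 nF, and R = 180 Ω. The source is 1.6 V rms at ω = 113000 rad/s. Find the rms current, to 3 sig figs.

7.92 mA

X_L = ωL = 4.97 Ω
X_C = 1/(ωC) = 96.7 Ω
Net reactance X = X_L − X_C = -91.7 Ω
Z = 180 − j91.7 Ω
|Z| = √(180² + 91.7²) = 202 Ω
I = V/|Z| = 1.6/202 = 7.92 mA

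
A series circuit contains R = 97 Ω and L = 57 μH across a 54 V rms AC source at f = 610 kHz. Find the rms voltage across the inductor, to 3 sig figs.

ω = 2πf = 3.833e+06 rad/s
X_L = ωL = 218 Ω
Z = 97.0 + j218 Ω
|Z| = √(97.0² + 218²) = 239 Ω
I = V/|Z| = 226 mA
V_L = I·|Z_L| = 0.226 × 218 = 49.4 V

49.4 V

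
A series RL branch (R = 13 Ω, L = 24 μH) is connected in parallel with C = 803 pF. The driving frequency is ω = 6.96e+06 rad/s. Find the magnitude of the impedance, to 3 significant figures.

X_L = ωL = 167 Ω
X_C = 1/(ωC) = 179 Ω
Branch 1 (R+jX_L): Z₁ = 13.0 + j167 Ω, |Z₁| = 168 Ω
Branch 2 (−jX_C): Z₂ = −j179 Ω
Parallel: Z = Z₁Z₂/(Z₁+Z₂), |Z| = 1700 Ω, ∠Z = 38.0°

1700 Ω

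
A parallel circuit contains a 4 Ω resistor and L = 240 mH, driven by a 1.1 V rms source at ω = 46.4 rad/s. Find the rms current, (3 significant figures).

292 mA

X_L = ωL = 11.1 Ω
Parallel: admittances add. Y = 1/R + 1/(jωL)
Y = (0.250 − j0.0898) S
|Y| = 0.266 S → |Z| = 1/|Y| = 3.76 Ω, ∠Z = −∠Y = 19.8°
I = V/|Z| = 1.1/3.76 = 292 mA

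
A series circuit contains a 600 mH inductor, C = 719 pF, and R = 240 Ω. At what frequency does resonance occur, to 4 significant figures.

7.663 kHz

ω₀ = 1/√(LC) = 1/√(0.6 × 7.19e-10) = 48150 rad/s
f₀ = ω₀/(2π) = 7.663 kHz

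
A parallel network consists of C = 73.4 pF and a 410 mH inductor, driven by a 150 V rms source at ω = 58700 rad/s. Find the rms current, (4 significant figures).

5.586 mA

X_L = ωL = 24070 Ω
X_C = 1/(ωC) = 232100 Ω
Parallel: admittances add. Y = 1/(jωL) + jωC
Y = (0 − j3.724e-05) S
|Y| = 3.724e-05 S → |Z| = 1/|Y| = 26850 Ω, ∠Z = −∠Y = 90.00°
I = V/|Z| = 150/26850 = 5.586 mA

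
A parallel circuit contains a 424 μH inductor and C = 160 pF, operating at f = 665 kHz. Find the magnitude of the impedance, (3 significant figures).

9610 Ω

ω = 2πf = 4.178e+06 rad/s
X_L = ωL = 1770 Ω
X_C = 1/(ωC) = 1500 Ω
Parallel: admittances add. Y = 1/(jωL) + jωC
Y = (0 + j0.000104) S
|Y| = 0.000104 S → |Z| = 1/|Y| = 9610 Ω, ∠Z = −∠Y = -90.0°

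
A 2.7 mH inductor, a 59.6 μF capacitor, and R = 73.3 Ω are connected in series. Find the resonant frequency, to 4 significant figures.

396.7 Hz

ω₀ = 1/√(LC) = 1/√(0.0027 × 5.96e-05) = 2493 rad/s
f₀ = ω₀/(2π) = 396.7 Hz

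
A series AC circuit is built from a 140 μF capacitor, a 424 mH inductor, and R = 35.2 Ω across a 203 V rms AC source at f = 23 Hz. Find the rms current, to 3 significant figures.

5.47 A

ω = 2πf = 144.5 rad/s
X_L = ωL = 61.3 Ω
X_C = 1/(ωC) = 49.4 Ω
Net reactance X = X_L − X_C = 11.8 Ω
Z = 35.2 + j11.8 Ω
|Z| = √(35.2² + 11.8²) = 37.1 Ω
I = V/|Z| = 203/37.1 = 5.47 A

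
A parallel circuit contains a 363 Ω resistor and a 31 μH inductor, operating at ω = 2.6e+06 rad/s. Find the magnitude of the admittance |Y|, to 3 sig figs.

12.7 mS

X_L = ωL = 80.6 Ω
Parallel: admittances add. Y = 1/R + 1/(jωL)
Y = (0.00275 − j0.0124) S
|Y| = 0.0127 S → |Z| = 1/|Y| = 78.7 Ω, ∠Z = −∠Y = 77.5°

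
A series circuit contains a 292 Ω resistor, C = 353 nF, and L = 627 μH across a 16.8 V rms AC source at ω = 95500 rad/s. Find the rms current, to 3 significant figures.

X_L = ωL = 59.9 Ω
X_C = 1/(ωC) = 29.7 Ω
Net reactance X = X_L − X_C = 30.2 Ω
Z = 292 + j30.2 Ω
|Z| = √(292² + 30.2²) = 294 Ω
I = V/|Z| = 16.8/294 = 57.2 mA

57.2 mA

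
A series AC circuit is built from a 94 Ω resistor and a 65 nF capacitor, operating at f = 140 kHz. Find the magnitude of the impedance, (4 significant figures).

ω = 2πf = 879600 rad/s
X_C = 1/(ωC) = 17.49 Ω
Z = 94.00 − j17.49 Ω
|Z| = √(94.00² + 17.49²) = 95.61 Ω

95.61 Ω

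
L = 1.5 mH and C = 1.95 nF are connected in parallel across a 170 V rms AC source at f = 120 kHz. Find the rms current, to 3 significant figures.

ω = 2πf = 754000 rad/s
X_L = ωL = 1130 Ω
X_C = 1/(ωC) = 680 Ω
Parallel: admittances add. Y = 1/(jωL) + jωC
Y = (0 + j0.000586) S
|Y| = 0.000586 S → |Z| = 1/|Y| = 1710 Ω, ∠Z = −∠Y = -90.0°
I = V/|Z| = 170/1710 = 99.6 mA

99.6 mA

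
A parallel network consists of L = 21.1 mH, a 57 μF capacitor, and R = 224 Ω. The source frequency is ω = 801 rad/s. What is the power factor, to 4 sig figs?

X_L = ωL = 16.90 Ω
X_C = 1/(ωC) = 21.90 Ω
Parallel: admittances add. Y = 1/R + 1/(jωL) + jωC
Y = (0.004464 − j0.01351) S
|Y| = 0.01423 S → |Z| = 1/|Y| = 70.28 Ω, ∠Z = −∠Y = 71.72°
cos φ = cos(71.72°) = 0.3137

0.3137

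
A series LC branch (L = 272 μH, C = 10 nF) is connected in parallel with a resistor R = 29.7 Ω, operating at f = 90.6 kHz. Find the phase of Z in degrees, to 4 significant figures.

ω = 2πf = 569300 rad/s
X_L = ωL = 154.8 Ω
X_C = 1/(ωC) = 175.7 Ω
Branch 1: Z₁ = R = 29.70 Ω
Branch 2 (series LC): Z₂ = j(X_L − X_C) = −j20.83 Ω
Parallel: Z = Z₁Z₂/(Z₁+Z₂), |Z| = 17.05 Ω, ∠Z = -54.96°

-54.96°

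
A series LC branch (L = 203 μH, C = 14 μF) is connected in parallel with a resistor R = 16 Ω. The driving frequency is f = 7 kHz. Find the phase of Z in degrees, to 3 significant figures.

ω = 2πf = 43980 rad/s
X_L = ωL = 8.93 Ω
X_C = 1/(ωC) = 1.62 Ω
Branch 1: Z₁ = R = 16.0 Ω
Branch 2 (series LC): Z₂ = j(X_L − X_C) = j7.30 Ω
Parallel: Z = Z₁Z₂/(Z₁+Z₂), |Z| = 6.64 Ω, ∠Z = 65.5°

65.5°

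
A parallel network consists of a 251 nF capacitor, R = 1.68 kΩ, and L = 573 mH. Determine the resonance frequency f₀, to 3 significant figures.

420 Hz

ω₀ = 1/√(LC) = 1/√(0.573 × 2.51e-07) = 2637 rad/s
f₀ = ω₀/(2π) = 420 Hz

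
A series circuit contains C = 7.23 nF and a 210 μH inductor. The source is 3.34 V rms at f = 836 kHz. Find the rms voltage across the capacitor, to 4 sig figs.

ω = 2πf = 5.253e+06 rad/s
X_L = ωL = 1103 Ω
X_C = 1/(ωC) = 26.33 Ω
Net reactance X = X_L − X_C = 1077 Ω
Z = j1077 Ω
|Z| = √(0² + 1077²) = 1077 Ω
I = V/|Z| = 3.102 mA
V_C = I·|Z_C| = 0.003102 × 26.33 = 0.08168 V

0.08168 V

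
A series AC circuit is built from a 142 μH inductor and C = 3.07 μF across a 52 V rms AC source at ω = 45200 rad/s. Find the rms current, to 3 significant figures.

66.0 A

X_L = ωL = 6.42 Ω
X_C = 1/(ωC) = 7.21 Ω
Net reactance X = X_L − X_C = -0.788 Ω
Z = − j0.788 Ω
|Z| = √(0² + 0.788²) = 0.788 Ω
I = V/|Z| = 52/0.788 = 66.0 A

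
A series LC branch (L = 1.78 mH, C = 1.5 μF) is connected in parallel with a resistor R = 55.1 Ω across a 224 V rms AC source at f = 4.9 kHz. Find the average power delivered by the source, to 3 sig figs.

ω = 2πf = 30790 rad/s
X_L = ωL = 54.8 Ω
X_C = 1/(ωC) = 21.7 Ω
Branch 1: Z₁ = R = 55.1 Ω
Branch 2 (series LC): Z₂ = j(X_L − X_C) = j33.1 Ω
Parallel: Z = Z₁Z₂/(Z₁+Z₂), |Z| = 28.4 Ω, ∠Z = 59.0°
I = V/|Z| = 7.89 A
P = VI cos φ = 224 × 7.89 × cos(59.0°) = 911 W

911 W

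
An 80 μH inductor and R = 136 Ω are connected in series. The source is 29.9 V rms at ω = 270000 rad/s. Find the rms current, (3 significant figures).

217 mA

X_L = ωL = 21.6 Ω
Z = 136 + j21.6 Ω
|Z| = √(136² + 21.6²) = 138 Ω
I = V/|Z| = 29.9/138 = 217 mA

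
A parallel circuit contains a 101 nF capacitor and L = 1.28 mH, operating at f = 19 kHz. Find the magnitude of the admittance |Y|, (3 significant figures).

5.51 mS

ω = 2πf = 119400 rad/s
X_L = ωL = 153 Ω
X_C = 1/(ωC) = 82.9 Ω
Parallel: admittances add. Y = 1/(jωL) + jωC
Y = (0 + j0.00551) S
|Y| = 0.00551 S → |Z| = 1/|Y| = 181 Ω, ∠Z = −∠Y = -90.0°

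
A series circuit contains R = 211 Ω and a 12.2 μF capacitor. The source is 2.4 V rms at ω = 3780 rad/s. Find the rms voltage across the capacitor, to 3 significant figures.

X_C = 1/(ωC) = 21.7 Ω
Z = 211 − j21.7 Ω
|Z| = √(211² + 21.7²) = 212 Ω
I = V/|Z| = 11.3 mA
V_C = I·|Z_C| = 0.0113 × 21.7 = 0.245 V

0.245 V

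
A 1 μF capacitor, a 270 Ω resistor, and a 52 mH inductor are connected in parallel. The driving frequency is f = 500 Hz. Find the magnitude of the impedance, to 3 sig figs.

210 Ω

ω = 2πf = 3142 rad/s
X_L = ωL = 163 Ω
X_C = 1/(ωC) = 318 Ω
Parallel: admittances add. Y = 1/R + 1/(jωL) + jωC
Y = (0.00370 − j0.00298) S
|Y| = 0.00475 S → |Z| = 1/|Y| = 210 Ω, ∠Z = −∠Y = 38.8°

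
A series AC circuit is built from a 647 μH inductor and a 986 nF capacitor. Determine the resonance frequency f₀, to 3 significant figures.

ω₀ = 1/√(LC) = 1/√(0.000647 × 9.86e-07) = 39590 rad/s
f₀ = ω₀/(2π) = 6.30 kHz

6.30 kHz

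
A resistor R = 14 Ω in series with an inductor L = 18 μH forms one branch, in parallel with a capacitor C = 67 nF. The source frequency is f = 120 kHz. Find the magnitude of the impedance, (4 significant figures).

ω = 2πf = 754000 rad/s
X_L = ωL = 13.57 Ω
X_C = 1/(ωC) = 19.80 Ω
Branch 1 (R+jX_L): Z₁ = 14.00 + j13.57 Ω, |Z₁| = 19.50 Ω
Branch 2 (−jX_C): Z₂ = −j19.80 Ω
Parallel: Z = Z₁Z₂/(Z₁+Z₂), |Z| = 25.19 Ω, ∠Z = -21.92°

25.19 Ω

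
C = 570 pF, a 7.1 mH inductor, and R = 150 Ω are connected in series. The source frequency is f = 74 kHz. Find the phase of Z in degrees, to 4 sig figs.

-72.37°

ω = 2πf = 465000 rad/s
X_L = ωL = 3301 Ω
X_C = 1/(ωC) = 3773 Ω
Net reactance X = X_L − X_C = -472.0 Ω
Z = 150.0 − j472.0 Ω
|Z| = √(150.0² + 472.0²) = 495.3 Ω
∠Z = arctan(-472.0/150.0) = -72.37°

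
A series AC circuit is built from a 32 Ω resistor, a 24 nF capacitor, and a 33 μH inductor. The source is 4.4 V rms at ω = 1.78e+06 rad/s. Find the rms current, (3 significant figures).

X_L = ωL = 58.7 Ω
X_C = 1/(ωC) = 23.4 Ω
Net reactance X = X_L − X_C = 35.3 Ω
Z = 32.0 + j35.3 Ω
|Z| = √(32.0² + 35.3²) = 47.7 Ω
I = V/|Z| = 4.4/47.7 = 92.3 mA

92.3 mA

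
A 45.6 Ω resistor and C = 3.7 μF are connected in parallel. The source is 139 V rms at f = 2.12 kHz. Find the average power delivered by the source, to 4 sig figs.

ω = 2πf = 13320 rad/s
X_C = 1/(ωC) = 20.29 Ω
Parallel: admittances add. Y = 1/R + jωC
Y = (0.02193 + j0.04929) S
|Y| = 0.05394 S → |Z| = 1/|Y| = 18.54 Ω, ∠Z = −∠Y = -66.01°
I = V/|Z| = 7.498 A
P = VI cos φ = 139 × 7.498 × cos(-66.01°) = 423.7 W

423.7 W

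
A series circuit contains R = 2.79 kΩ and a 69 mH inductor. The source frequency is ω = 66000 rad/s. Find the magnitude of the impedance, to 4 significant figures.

5341 Ω

X_L = ωL = 4554 Ω
Z = 2790 + j4554 Ω
|Z| = √(2790² + 4554²) = 5341 Ω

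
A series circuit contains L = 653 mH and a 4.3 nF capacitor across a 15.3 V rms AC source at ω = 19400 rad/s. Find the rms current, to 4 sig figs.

22.48 mA

X_L = ωL = 12670 Ω
X_C = 1/(ωC) = 11990 Ω
Net reactance X = X_L − X_C = 680.7 Ω
Z = j680.7 Ω
|Z| = √(0² + 680.7²) = 680.7 Ω
I = V/|Z| = 15.3/680.7 = 22.48 mA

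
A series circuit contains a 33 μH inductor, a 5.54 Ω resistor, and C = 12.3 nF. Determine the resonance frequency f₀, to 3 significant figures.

ω₀ = 1/√(LC) = 1/√(3.3e-05 × 1.23e-08) = 1.57e+06 rad/s
f₀ = ω₀/(2π) = 250 kHz

250 kHz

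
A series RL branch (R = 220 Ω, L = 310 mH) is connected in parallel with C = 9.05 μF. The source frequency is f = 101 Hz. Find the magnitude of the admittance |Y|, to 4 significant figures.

4.304 mS

ω = 2πf = 634.6 rad/s
X_L = ωL = 196.7 Ω
X_C = 1/(ωC) = 174.1 Ω
Branch 1 (R+jX_L): Z₁ = 220.0 + j196.7 Ω, |Z₁| = 295.1 Ω
Branch 2 (−jX_C): Z₂ = −j174.1 Ω
Parallel: Z = Z₁Z₂/(Z₁+Z₂), |Z| = 232.4 Ω, ∠Z = -54.06°
|Y| = 1/|Z| = 4.304 mS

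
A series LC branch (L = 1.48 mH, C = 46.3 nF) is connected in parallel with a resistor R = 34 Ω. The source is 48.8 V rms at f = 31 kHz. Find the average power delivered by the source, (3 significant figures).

ω = 2πf = 194800 rad/s
X_L = ωL = 288 Ω
X_C = 1/(ωC) = 111 Ω
Branch 1: Z₁ = R = 34.0 Ω
Branch 2 (series LC): Z₂ = j(X_L − X_C) = j177 Ω
Parallel: Z = Z₁Z₂/(Z₁+Z₂), |Z| = 33.4 Ω, ∠Z = 10.9°
I = V/|Z| = 1.46 A
P = VI cos φ = 48.8 × 1.46 × cos(10.9°) = 70.0 W

70.0 W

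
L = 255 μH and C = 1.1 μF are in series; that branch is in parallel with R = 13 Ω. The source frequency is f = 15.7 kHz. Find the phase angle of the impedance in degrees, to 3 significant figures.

ω = 2πf = 98650 rad/s
X_L = ωL = 25.2 Ω
X_C = 1/(ωC) = 9.22 Ω
Branch 1: Z₁ = R = 13.0 Ω
Branch 2 (series LC): Z₂ = j(X_L − X_C) = j15.9 Ω
Parallel: Z = Z₁Z₂/(Z₁+Z₂), |Z| = 10.1 Ω, ∠Z = 39.2°

39.2°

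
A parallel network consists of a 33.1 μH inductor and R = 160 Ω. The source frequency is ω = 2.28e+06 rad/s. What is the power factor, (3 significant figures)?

0.427

X_L = ωL = 75.5 Ω
Parallel: admittances add. Y = 1/R + 1/(jωL)
Y = (0.00625 − j0.0133) S
|Y| = 0.0147 S → |Z| = 1/|Y| = 68.3 Ω, ∠Z = −∠Y = 64.7°
cos φ = cos(64.7°) = 0.427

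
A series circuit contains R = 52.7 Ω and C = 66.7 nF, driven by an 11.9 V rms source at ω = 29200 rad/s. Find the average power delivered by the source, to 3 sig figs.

28.0 mW

X_C = 1/(ωC) = 513 Ω
Z = 52.7 − j513 Ω
|Z| = √(52.7² + 513²) = 516 Ω
∠Z = arctan(-513/52.7) = -84.1°
I = V/|Z| = 23.1 mA
P = VI cos φ = 11.9 × 0.0231 × cos(-84.1°) = 28.0 mW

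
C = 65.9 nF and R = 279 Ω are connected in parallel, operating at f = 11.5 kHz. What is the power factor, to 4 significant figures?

0.6014

ω = 2πf = 72260 rad/s
X_C = 1/(ωC) = 210.0 Ω
Parallel: admittances add. Y = 1/R + jωC
Y = (0.003584 + j0.004762) S
|Y| = 0.005960 S → |Z| = 1/|Y| = 167.8 Ω, ∠Z = −∠Y = -53.03°
cos φ = cos(-53.03°) = 0.6014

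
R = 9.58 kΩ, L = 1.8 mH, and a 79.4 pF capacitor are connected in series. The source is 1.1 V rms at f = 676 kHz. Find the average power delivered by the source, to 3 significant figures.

102 μW

ω = 2πf = 4.247e+06 rad/s
X_L = ωL = 7650 Ω
X_C = 1/(ωC) = 2970 Ω
Net reactance X = X_L − X_C = 4680 Ω
Z = 9580 + j4680 Ω
|Z| = √(9580² + 4680²) = 10700 Ω
∠Z = arctan(4680/9580) = 26.0°
I = V/|Z| = 103 μA
P = VI cos φ = 1.1 × 0.000103 × cos(26.0°) = 102 μW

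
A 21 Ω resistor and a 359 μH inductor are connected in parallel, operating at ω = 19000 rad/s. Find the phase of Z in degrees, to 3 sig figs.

72.0°

X_L = ωL = 6.82 Ω
Parallel: admittances add. Y = 1/R + 1/(jωL)
Y = (0.0476 − j0.147) S
|Y| = 0.154 S → |Z| = 1/|Y| = 6.49 Ω, ∠Z = −∠Y = 72.0°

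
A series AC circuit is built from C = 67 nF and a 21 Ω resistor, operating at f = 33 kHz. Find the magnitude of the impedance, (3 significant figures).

75.0 Ω

ω = 2πf = 207300 rad/s
X_C = 1/(ωC) = 72.0 Ω
Z = 21.0 − j72.0 Ω
|Z| = √(21.0² + 72.0²) = 75.0 Ω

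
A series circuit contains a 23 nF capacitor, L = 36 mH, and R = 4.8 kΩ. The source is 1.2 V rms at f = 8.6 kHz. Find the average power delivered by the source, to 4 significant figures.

284.0 μW

ω = 2πf = 54040 rad/s
X_L = ωL = 1945 Ω
X_C = 1/(ωC) = 804.6 Ω
Net reactance X = X_L − X_C = 1141 Ω
Z = 4800 + j1141 Ω
|Z| = √(4800² + 1141²) = 4934 Ω
∠Z = arctan(1141/4800) = 13.37°
I = V/|Z| = 243.2 μA
P = VI cos φ = 1.2 × 0.0002432 × cos(13.37°) = 284.0 μW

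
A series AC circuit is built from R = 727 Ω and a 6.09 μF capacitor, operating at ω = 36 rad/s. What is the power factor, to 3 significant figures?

X_C = 1/(ωC) = 4560 Ω
Z = 727 − j4560 Ω
|Z| = √(727² + 4560²) = 4620 Ω
∠Z = arctan(-4560/727) = -80.9°
cos φ = cos(-80.9°) = 0.157

0.157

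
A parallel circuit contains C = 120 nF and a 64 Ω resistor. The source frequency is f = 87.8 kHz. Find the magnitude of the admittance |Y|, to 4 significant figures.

68.02 mS

ω = 2πf = 551700 rad/s
X_C = 1/(ωC) = 15.11 Ω
Parallel: admittances add. Y = 1/R + jωC
Y = (0.01562 + j0.06620) S
|Y| = 0.06802 S → |Z| = 1/|Y| = 14.70 Ω, ∠Z = −∠Y = -76.72°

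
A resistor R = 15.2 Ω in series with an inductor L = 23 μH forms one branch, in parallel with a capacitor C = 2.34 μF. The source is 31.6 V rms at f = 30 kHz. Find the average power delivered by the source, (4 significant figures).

60.75 W

ω = 2πf = 188500 rad/s
X_L = ωL = 4.335 Ω
X_C = 1/(ωC) = 2.267 Ω
Branch 1 (R+jX_L): Z₁ = 15.20 + j4.335 Ω, |Z₁| = 15.81 Ω
Branch 2 (−jX_C): Z₂ = −j2.267 Ω
Parallel: Z = Z₁Z₂/(Z₁+Z₂), |Z| = 2.336 Ω, ∠Z = -81.83°
I = V/|Z| = 13.53 A
P = VI cos φ = 31.6 × 13.53 × cos(-81.83°) = 60.75 W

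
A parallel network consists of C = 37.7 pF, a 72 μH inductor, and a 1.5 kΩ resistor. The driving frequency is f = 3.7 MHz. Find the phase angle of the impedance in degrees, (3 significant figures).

-22.7°

ω = 2πf = 2.325e+07 rad/s
X_L = ωL = 1670 Ω
X_C = 1/(ωC) = 1140 Ω
Parallel: admittances add. Y = 1/R + 1/(jωL) + jωC
Y = (0.000667 + j0.000279) S
|Y| = 0.000723 S → |Z| = 1/|Y| = 1380 Ω, ∠Z = −∠Y = -22.7°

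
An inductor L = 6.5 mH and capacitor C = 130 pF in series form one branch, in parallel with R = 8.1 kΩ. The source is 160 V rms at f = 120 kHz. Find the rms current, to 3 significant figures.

ω = 2πf = 754000 rad/s
X_L = ωL = 4900 Ω
X_C = 1/(ωC) = 10200 Ω
Branch 1: Z₁ = R = 8100 Ω
Branch 2 (series LC): Z₂ = j(X_L − X_C) = −j5300 Ω
Parallel: Z = Z₁Z₂/(Z₁+Z₂), |Z| = 4440 Ω, ∠Z = -56.8°
I = V/|Z| = 160/4440 = 36.1 mA

36.1 mA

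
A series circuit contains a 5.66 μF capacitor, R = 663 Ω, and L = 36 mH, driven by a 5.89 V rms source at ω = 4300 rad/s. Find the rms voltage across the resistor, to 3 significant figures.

5.81 V

X_L = ωL = 155 Ω
X_C = 1/(ωC) = 41.1 Ω
Net reactance X = X_L − X_C = 114 Ω
Z = 663 + j114 Ω
|Z| = √(663² + 114²) = 673 Ω
I = V/|Z| = 8.76 mA
V_R = I·|Z_R| = 0.00876 × 663 = 5.81 V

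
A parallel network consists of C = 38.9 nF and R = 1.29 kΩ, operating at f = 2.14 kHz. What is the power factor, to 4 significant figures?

0.8290

ω = 2πf = 13450 rad/s
X_C = 1/(ωC) = 1912 Ω
Parallel: admittances add. Y = 1/R + jωC
Y = (0.0007752 + j0.0005231) S
|Y| = 0.0009352 S → |Z| = 1/|Y| = 1069 Ω, ∠Z = −∠Y = -34.01°
cos φ = cos(-34.01°) = 0.8290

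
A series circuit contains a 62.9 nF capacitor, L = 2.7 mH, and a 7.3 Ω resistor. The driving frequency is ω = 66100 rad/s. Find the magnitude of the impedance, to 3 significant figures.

X_L = ωL = 178 Ω
X_C = 1/(ωC) = 241 Ω
Net reactance X = X_L − X_C = -62.0 Ω
Z = 7.30 − j62.0 Ω
|Z| = √(7.30² + 62.0²) = 62.5 Ω

62.5 Ω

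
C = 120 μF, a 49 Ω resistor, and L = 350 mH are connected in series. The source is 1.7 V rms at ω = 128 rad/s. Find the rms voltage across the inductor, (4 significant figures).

X_L = ωL = 44.80 Ω
X_C = 1/(ωC) = 65.10 Ω
Net reactance X = X_L − X_C = -20.30 Ω
Z = 49.00 − j20.30 Ω
|Z| = √(49.00² + 20.30²) = 53.04 Ω
I = V/|Z| = 32.05 mA
V_L = I·|Z_L| = 0.03205 × 44.80 = 1.436 V

1.436 V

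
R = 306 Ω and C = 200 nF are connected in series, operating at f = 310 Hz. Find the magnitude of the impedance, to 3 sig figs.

2590 Ω

ω = 2πf = 1948 rad/s
X_C = 1/(ωC) = 2570 Ω
Z = 306 − j2570 Ω
|Z| = √(306² + 2570²) = 2590 Ω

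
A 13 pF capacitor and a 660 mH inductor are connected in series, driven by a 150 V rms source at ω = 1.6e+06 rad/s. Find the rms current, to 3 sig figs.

149 μA

X_L = ωL = 1.06e+06 Ω
X_C = 1/(ωC) = 48100 Ω
Net reactance X = X_L − X_C = 1.01e+06 Ω
Z = j1.01e+06 Ω
|Z| = √(0² + 1.01e+06²) = 1.01e+06 Ω
I = V/|Z| = 150/1.01e+06 = 149 μA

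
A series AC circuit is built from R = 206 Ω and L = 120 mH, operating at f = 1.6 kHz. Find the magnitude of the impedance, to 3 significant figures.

1220 Ω

ω = 2πf = 10050 rad/s
X_L = ωL = 1210 Ω
Z = 206 + j1210 Ω
|Z| = √(206² + 1210²) = 1220 Ω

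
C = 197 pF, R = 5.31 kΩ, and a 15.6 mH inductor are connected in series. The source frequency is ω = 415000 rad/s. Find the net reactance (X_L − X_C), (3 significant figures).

X_L = ωL = 6470 Ω
X_C = 1/(ωC) = 12200 Ω
X = 6470 − 12200 = -5760 Ω

-5760 Ω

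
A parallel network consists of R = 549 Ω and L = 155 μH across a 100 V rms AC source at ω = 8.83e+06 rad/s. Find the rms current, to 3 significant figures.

196 mA

X_L = ωL = 1370 Ω
Parallel: admittances add. Y = 1/R + 1/(jωL)
Y = (0.00182 − j0.000731) S
|Y| = 0.00196 S → |Z| = 1/|Y| = 510 Ω, ∠Z = −∠Y = 21.9°
I = V/|Z| = 100/510 = 196 mA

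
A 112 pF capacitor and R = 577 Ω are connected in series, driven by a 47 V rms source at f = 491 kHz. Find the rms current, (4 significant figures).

ω = 2πf = 3.085e+06 rad/s
X_C = 1/(ωC) = 2894 Ω
Z = 577.0 − j2894 Ω
|Z| = √(577.0² + 2894²) = 2951 Ω
I = V/|Z| = 47/2951 = 15.93 mA

15.93 mA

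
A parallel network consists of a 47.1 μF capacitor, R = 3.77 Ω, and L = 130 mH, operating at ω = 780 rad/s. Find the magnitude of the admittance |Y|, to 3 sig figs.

267 mS

X_L = ωL = 101 Ω
X_C = 1/(ωC) = 27.2 Ω
Parallel: admittances add. Y = 1/R + 1/(jωL) + jωC
Y = (0.265 + j0.0269) S
|Y| = 0.267 S → |Z| = 1/|Y| = 3.75 Ω, ∠Z = −∠Y = -5.79°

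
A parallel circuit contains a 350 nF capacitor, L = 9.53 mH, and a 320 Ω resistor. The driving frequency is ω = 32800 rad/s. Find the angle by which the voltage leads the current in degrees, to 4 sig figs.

X_L = ωL = 312.6 Ω
X_C = 1/(ωC) = 87.11 Ω
Parallel: admittances add. Y = 1/R + 1/(jωL) + jωC
Y = (0.003125 + j0.008281) S
|Y| = 0.008851 S → |Z| = 1/|Y| = 113.0 Ω, ∠Z = −∠Y = -69.32°

-69.32°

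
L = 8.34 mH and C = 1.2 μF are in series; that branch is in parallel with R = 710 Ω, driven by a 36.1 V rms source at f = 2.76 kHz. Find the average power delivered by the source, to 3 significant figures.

ω = 2πf = 17340 rad/s
X_L = ωL = 145 Ω
X_C = 1/(ωC) = 48.1 Ω
Branch 1: Z₁ = R = 710 Ω
Branch 2 (series LC): Z₂ = j(X_L − X_C) = j96.6 Ω
Parallel: Z = Z₁Z₂/(Z₁+Z₂), |Z| = 95.7 Ω, ∠Z = 82.3°
I = V/|Z| = 377 mA
P = VI cos φ = 36.1 × 0.377 × cos(82.3°) = 1.84 W

1.84 W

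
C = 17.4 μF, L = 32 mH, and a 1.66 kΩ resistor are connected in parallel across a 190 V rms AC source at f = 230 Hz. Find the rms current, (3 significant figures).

ω = 2πf = 1445 rad/s
X_L = ωL = 46.2 Ω
X_C = 1/(ωC) = 39.8 Ω
Parallel: admittances add. Y = 1/R + 1/(jωL) + jωC
Y = (0.000602 + j0.00352) S
|Y| = 0.00357 S → |Z| = 1/|Y| = 280 Ω, ∠Z = −∠Y = -80.3°
I = V/|Z| = 190/280 = 679 mA

679 mA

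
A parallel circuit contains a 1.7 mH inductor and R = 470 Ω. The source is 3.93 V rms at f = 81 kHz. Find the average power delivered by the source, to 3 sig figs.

ω = 2πf = 508900 rad/s
X_L = ωL = 865 Ω
Parallel: admittances add. Y = 1/R + 1/(jωL)
Y = (0.00213 − j0.00116) S
|Y| = 0.00242 S → |Z| = 1/|Y| = 413 Ω, ∠Z = −∠Y = 28.5°
I = V/|Z| = 9.52 mA
P = VI cos φ = 3.93 × 0.00952 × cos(28.5°) = 32.9 mW

32.9 mW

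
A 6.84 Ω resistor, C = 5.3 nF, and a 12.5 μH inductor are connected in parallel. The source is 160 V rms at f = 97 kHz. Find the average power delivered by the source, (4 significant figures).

ω = 2πf = 609500 rad/s
X_L = ωL = 7.618 Ω
X_C = 1/(ωC) = 309.6 Ω
Parallel: admittances add. Y = 1/R + 1/(jωL) + jωC
Y = (0.1462 − j0.1280) S
|Y| = 0.1943 S → |Z| = 1/|Y| = 5.146 Ω, ∠Z = −∠Y = 41.21°
I = V/|Z| = 31.09 A
P = VI cos φ = 160 × 31.09 × cos(41.21°) = 3.743 kW

3.743 kW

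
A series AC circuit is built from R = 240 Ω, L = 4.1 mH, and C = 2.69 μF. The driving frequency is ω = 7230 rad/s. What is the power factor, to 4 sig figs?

X_L = ωL = 29.64 Ω
X_C = 1/(ωC) = 51.42 Ω
Net reactance X = X_L − X_C = -21.77 Ω
Z = 240.0 − j21.77 Ω
|Z| = √(240.0² + 21.77²) = 241.0 Ω
∠Z = arctan(-21.77/240.0) = -5.184°
cos φ = cos(-5.184°) = 0.9959

0.9959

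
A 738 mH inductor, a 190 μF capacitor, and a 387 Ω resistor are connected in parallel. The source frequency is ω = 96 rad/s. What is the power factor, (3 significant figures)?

X_L = ωL = 70.8 Ω
X_C = 1/(ωC) = 54.8 Ω
Parallel: admittances add. Y = 1/R + 1/(jωL) + jωC
Y = (0.00258 + j0.00413) S
|Y| = 0.00487 S → |Z| = 1/|Y| = 205 Ω, ∠Z = −∠Y = -57.9°
cos φ = cos(-57.9°) = 0.531

0.531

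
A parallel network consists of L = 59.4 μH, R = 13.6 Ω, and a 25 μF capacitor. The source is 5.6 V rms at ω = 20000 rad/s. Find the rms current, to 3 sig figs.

1.96 A

X_L = ωL = 1.19 Ω
X_C = 1/(ωC) = 2.00 Ω
Parallel: admittances add. Y = 1/R + 1/(jωL) + jωC
Y = (0.0735 − j0.342) S
|Y| = 0.350 S → |Z| = 1/|Y| = 2.86 Ω, ∠Z = −∠Y = 77.9°
I = V/|Z| = 5.6/2.86 = 1.96 A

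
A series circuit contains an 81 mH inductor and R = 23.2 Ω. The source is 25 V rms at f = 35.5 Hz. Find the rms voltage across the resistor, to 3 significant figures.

19.7 V

ω = 2πf = 223.1 rad/s
X_L = ωL = 18.1 Ω
Z = 23.2 + j18.1 Ω
|Z| = √(23.2² + 18.1²) = 29.4 Ω
I = V/|Z| = 850 mA
V_R = I·|Z_R| = 0.850 × 23.2 = 19.7 V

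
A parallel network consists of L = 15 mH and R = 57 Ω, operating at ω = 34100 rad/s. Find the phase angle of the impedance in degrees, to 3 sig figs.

6.36°

X_L = ωL = 512 Ω
Parallel: admittances add. Y = 1/R + 1/(jωL)
Y = (0.0175 − j0.00196) S
|Y| = 0.0177 S → |Z| = 1/|Y| = 56.6 Ω, ∠Z = −∠Y = 6.36°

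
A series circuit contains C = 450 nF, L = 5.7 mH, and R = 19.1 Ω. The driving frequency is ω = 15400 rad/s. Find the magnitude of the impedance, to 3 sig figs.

59.7 Ω

X_L = ωL = 87.8 Ω
X_C = 1/(ωC) = 144 Ω
Net reactance X = X_L − X_C = -56.5 Ω
Z = 19.1 − j56.5 Ω
|Z| = √(19.1² + 56.5²) = 59.7 Ω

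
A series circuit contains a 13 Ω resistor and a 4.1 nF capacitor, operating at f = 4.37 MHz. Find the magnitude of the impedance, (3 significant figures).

ω = 2πf = 2.746e+07 rad/s
X_C = 1/(ωC) = 8.88 Ω
Z = 13.0 − j8.88 Ω
|Z| = √(13.0² + 8.88²) = 15.7 Ω

15.7 Ω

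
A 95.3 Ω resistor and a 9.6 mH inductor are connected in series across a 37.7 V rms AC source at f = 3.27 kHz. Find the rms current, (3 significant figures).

172 mA

ω = 2πf = 20550 rad/s
X_L = ωL = 197 Ω
Z = 95.3 + j197 Ω
|Z| = √(95.3² + 197²) = 219 Ω
I = V/|Z| = 37.7/219 = 172 mA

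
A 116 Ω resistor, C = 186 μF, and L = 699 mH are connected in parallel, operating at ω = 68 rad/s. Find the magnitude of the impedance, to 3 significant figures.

83.1 Ω

X_L = ωL = 47.5 Ω
X_C = 1/(ωC) = 79.1 Ω
Parallel: admittances add. Y = 1/R + 1/(jωL) + jωC
Y = (0.00862 − j0.00839) S
|Y| = 0.0120 S → |Z| = 1/|Y| = 83.1 Ω, ∠Z = −∠Y = 44.2°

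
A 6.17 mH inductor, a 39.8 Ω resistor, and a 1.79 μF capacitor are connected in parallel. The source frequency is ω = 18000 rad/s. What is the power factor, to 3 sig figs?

X_L = ωL = 111 Ω
X_C = 1/(ωC) = 31.0 Ω
Parallel: admittances add. Y = 1/R + 1/(jωL) + jωC
Y = (0.0251 + j0.0232) S
|Y| = 0.0342 S → |Z| = 1/|Y| = 29.2 Ω, ∠Z = −∠Y = -42.7°
cos φ = cos(-42.7°) = 0.734

0.734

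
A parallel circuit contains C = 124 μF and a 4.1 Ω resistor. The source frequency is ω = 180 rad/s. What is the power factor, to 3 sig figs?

0.996

X_C = 1/(ωC) = 44.8 Ω
Parallel: admittances add. Y = 1/R + jωC
Y = (0.244 + j0.0223) S
|Y| = 0.245 S → |Z| = 1/|Y| = 4.08 Ω, ∠Z = −∠Y = -5.23°
cos φ = cos(-5.23°) = 0.996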